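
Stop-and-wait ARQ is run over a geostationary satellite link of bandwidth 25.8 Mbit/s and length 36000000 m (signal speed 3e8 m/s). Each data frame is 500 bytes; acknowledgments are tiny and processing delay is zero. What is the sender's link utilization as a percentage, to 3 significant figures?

t_tx = L/R = 4000/25800000 = 0.000155039 s.
t_prop = 36000000/300000000 = 0.12 s; RTT = 0.24 s.
Cycle = t_tx + RTT = 0.240155 s.
Utilization = t_tx / cycle = 0.000155039/0.240155 = 0.0646 %.

0.0646 %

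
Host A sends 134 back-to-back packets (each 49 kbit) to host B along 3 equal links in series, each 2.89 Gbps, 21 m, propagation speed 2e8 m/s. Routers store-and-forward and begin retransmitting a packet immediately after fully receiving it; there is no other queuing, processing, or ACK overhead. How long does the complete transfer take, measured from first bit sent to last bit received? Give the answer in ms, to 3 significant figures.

2.31 ms

Per-hop transmission t_tx = L/R = 49000/2890000000 = 0.016955 ms.
Per-hop propagation t_prop = 21/200000000 = 0.000105 ms.
Pipeline fill: first packet needs 3·t_tx to clear all hops; remaining 133 packets each add one t_tx.
Total = (3+134-1)·t_tx + 3·t_prop = 136·0.016955 + 3·0.000105 = 2.31 ms.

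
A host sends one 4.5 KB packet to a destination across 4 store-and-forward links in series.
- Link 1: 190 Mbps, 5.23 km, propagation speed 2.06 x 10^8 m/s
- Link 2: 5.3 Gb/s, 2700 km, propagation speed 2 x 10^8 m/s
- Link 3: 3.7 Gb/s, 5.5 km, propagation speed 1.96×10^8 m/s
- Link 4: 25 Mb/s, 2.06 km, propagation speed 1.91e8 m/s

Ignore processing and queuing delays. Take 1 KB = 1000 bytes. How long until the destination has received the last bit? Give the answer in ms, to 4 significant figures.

L = 36000 bits.
Transmission delays (L/R per hop): 0.189474, 0.00679245, 0.00972973, 1.44 ms; sum = 1.646 ms.
Propagation delays (d/s per hop): 0.0253883, 13.5, 0.0280612, 0.0107853 ms; sum = 13.5642 ms.
End-to-end = 15.21 ms.

15.21 ms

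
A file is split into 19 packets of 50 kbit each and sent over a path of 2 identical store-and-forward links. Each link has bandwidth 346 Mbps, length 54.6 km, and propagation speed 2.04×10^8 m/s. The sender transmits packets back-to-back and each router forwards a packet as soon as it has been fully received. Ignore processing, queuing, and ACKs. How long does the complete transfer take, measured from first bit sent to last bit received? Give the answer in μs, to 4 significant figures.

Per-hop transmission t_tx = L/R = 50000/346000000 = 144.509 μs.
Per-hop propagation t_prop = 54600/204000000 = 267.647 μs.
Pipeline fill: first packet needs 2·t_tx to clear all hops; remaining 18 packets each add one t_tx.
Total = (2+19-1)·t_tx + 2·t_prop = 20·144.509 + 2·267.647 = 3425 μs.

3425 μs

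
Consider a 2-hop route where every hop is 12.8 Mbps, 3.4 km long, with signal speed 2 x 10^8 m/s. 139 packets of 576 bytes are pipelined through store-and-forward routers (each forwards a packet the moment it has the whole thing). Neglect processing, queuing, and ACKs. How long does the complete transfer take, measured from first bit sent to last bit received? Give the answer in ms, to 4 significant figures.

50.43 ms

Per-hop transmission t_tx = L/R = 4608/12800000 = 0.36 ms.
Per-hop propagation t_prop = 3400/200000000 = 0.017 ms.
Pipeline fill: first packet needs 2·t_tx to clear all hops; remaining 138 packets each add one t_tx.
Total = (2+139-1)·t_tx + 2·t_prop = 140·0.36 + 2·0.017 = 50.43 ms.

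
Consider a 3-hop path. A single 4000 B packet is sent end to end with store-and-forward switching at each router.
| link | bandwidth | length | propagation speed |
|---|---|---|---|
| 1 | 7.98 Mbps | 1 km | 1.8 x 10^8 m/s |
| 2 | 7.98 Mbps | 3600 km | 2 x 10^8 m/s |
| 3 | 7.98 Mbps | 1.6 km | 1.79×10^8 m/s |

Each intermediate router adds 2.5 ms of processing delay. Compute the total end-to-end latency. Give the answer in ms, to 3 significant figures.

L = 4000 × 8 = 32000 bits.
Transmission delay per hop = L/R = 32000/7980000 = 4.01003 ms; 3 hops → 12.0301 ms.
Propagation delays (d/s per hop): 0.00555556, 18, 0.00893855 ms; sum = 18.0145 ms.
Processing at 2 router(s): 2 × 2.5 ms = 5 ms.
End-to-end = 35.0 ms.

35.0 ms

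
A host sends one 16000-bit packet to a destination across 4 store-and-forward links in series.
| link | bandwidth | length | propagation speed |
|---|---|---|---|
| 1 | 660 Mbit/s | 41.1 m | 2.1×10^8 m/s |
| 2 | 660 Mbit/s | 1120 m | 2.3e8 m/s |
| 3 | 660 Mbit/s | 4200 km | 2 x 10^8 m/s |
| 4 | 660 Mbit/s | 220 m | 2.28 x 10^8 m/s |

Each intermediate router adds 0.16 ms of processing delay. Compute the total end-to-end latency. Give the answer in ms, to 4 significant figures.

Transmission delay per hop = L/R = 16000/660000000 = 0.0242424 ms; 4 hops → 0.0969697 ms.
Propagation delays (d/s per hop): 0.000195714, 0.00486957, 21, 0.000964912 ms; sum = 21.006 ms.
Processing at 3 router(s): 3 × 0.16 ms = 0.48 ms.
End-to-end = 21.58 ms.

21.58 ms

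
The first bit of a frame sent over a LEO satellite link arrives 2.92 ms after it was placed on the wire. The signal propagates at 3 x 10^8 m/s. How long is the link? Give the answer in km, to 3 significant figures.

d = s × t_prop = 300000000 × 0.00292 = 876 km.

876 km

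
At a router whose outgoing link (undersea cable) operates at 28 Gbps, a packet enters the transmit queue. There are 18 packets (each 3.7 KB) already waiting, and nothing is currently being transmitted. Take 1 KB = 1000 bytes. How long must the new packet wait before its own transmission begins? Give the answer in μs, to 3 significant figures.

Each queued packet: L/R = 29600/28000000000 = 1.05714 μs.
18 queued → 19.0286 μs.
Queuing delay = 19.0 μs.

19.0 μs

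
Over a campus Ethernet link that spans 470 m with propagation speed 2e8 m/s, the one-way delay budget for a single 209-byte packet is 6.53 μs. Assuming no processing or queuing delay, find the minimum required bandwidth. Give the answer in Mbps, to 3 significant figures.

L = 1672 bits.
Propagation delay = 470 / 200000000 = 2.35 μs.
Transmission budget = 6.53 − 2.35 = 4.18 μs.
R ≥ L / t_tx = 1672 bits / 4.18e-06 s = 400 Mbps.

400 Mbps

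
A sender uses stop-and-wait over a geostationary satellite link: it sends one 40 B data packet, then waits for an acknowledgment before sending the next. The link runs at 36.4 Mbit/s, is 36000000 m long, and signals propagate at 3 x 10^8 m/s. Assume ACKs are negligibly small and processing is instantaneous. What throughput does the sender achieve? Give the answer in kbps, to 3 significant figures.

t_tx = L/R = 320/36400000 = 8.79121e-06 s.
t_prop = 36000000/300000000 = 0.12 s; RTT = 0.24 s.
Cycle = t_tx + RTT = 0.240009 s.
Throughput = L / cycle = 320 / 0.240009 = 1.33 kbps.

1.33 kbps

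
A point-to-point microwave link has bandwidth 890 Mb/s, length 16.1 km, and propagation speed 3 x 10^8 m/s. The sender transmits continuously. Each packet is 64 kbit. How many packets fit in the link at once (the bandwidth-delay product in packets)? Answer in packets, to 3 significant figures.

Propagation delay = 16100 / 300000000 = 5.36667e-05 s.
BDP = R × t_prop = 890000000 × 5.36667e-05 = 47763.3 bits.
In packets of 64000 bits: 0.746 packets.

0.746 packets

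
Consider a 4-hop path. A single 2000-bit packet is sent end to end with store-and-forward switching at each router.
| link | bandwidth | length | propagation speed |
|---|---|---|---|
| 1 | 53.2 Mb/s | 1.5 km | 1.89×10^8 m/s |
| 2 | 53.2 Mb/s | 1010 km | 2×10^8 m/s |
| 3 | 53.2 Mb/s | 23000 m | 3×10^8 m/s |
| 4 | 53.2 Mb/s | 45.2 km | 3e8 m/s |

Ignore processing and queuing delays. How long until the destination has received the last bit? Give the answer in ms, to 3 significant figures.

Transmission delay per hop = L/R = 2000/53200000 = 0.037594 ms; 4 hops → 0.150376 ms.
Propagation delays (d/s per hop): 0.00793651, 5.05, 0.0766667, 0.150667 ms; sum = 5.28527 ms.
End-to-end = 5.44 ms.

5.44 ms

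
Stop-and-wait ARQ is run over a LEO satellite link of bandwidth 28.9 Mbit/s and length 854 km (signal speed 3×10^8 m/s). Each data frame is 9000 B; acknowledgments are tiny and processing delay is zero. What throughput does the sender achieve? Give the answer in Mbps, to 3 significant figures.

t_tx = L/R = 72000/28900000 = 0.00249135 s.
t_prop = 854000/300000000 = 0.00284667 s; RTT = 0.00569333 s.
Cycle = t_tx + RTT = 0.00818468 s.
Throughput = L / cycle = 72000 / 0.00818468 = 8.80 Mbps.

8.80 Mbps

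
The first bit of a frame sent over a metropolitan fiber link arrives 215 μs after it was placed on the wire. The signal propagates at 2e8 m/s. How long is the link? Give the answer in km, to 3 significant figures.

43.0 km

d = s × t_prop = 200000000 × 0.000215 = 43.0 km.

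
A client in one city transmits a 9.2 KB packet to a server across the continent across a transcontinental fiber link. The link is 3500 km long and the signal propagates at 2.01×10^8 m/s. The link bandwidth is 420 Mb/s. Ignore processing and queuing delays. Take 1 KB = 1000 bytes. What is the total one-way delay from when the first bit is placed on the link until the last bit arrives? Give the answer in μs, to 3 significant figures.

L = 73600 bits.
Transmission delay = L/R = 73600 / 420000000 = 175.238 μs.
Propagation delay = d/s = 3500000 m / 2.01e+08 m/s = 17412.9 μs.
Total = 17600 μs.

17600 μs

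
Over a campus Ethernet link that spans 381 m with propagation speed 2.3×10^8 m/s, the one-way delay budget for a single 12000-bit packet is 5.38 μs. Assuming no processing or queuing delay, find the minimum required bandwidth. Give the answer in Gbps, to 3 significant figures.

Propagation delay = 381 / 2.3e+08 = 1.65652 μs.
Transmission budget = 5.38 − 1.65652 = 3.72348 μs.
R ≥ L / t_tx = 12000 bits / 3.72348e-06 s = 3.22 Gbps.

3.22 Gbps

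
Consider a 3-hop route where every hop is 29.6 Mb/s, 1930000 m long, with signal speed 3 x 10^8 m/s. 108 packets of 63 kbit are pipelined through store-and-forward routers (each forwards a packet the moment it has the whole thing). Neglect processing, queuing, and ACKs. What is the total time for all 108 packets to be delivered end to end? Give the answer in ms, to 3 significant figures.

253 ms

Per-hop transmission t_tx = L/R = 63000/29600000 = 2.12838 ms.
Per-hop propagation t_prop = 1930000/300000000 = 6.43333 ms.
Pipeline fill: first packet needs 3·t_tx to clear all hops; remaining 107 packets each add one t_tx.
Total = (3+108-1)·t_tx + 3·t_prop = 110·2.12838 + 3·6.43333 = 253 ms.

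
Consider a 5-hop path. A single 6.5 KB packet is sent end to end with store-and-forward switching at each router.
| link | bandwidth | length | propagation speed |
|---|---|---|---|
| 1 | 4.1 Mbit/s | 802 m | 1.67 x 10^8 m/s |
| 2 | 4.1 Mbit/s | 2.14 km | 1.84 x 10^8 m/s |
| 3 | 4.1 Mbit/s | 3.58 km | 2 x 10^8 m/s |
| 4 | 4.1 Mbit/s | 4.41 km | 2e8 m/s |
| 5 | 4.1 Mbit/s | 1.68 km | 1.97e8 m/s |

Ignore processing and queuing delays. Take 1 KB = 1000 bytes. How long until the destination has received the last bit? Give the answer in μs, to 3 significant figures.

L = 52000 bits.
Transmission delay per hop = L/R = 52000/4.1e+06 = 12682.9 μs; 5 hops → 63414.6 μs.
Propagation delays (d/s per hop): 4.8024, 11.6304, 17.9, 22.05, 8.52792 μs; sum = 64.9107 μs.
End-to-end = 63500 μs.

63500 μs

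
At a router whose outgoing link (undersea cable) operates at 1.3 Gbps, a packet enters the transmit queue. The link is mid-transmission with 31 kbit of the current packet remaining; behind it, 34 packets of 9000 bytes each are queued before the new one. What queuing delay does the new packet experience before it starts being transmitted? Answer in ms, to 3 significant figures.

Each queued packet: L/R = 72000/1300000000 = 0.0553846 ms.
34 queued → 1.88308 ms.
Plus remaining 31000 bits of current packet: 0.0238462 ms.
Queuing delay = 1.91 ms.

1.91 ms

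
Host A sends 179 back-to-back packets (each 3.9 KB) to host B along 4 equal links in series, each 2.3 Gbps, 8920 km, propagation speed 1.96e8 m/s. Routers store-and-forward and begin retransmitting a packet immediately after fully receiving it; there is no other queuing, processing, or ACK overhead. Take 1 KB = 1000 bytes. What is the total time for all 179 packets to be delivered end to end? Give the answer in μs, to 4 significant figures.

184500 μs

Per-hop transmission t_tx = L/R = 31200/2300000000 = 13.5652 μs.
Per-hop propagation t_prop = 8920000/196000000 = 45510.2 μs.
Pipeline fill: first packet needs 4·t_tx to clear all hops; remaining 178 packets each add one t_tx.
Total = (4+179-1)·t_tx + 4·t_prop = 182·13.5652 + 4·45510.2 = 184500 μs.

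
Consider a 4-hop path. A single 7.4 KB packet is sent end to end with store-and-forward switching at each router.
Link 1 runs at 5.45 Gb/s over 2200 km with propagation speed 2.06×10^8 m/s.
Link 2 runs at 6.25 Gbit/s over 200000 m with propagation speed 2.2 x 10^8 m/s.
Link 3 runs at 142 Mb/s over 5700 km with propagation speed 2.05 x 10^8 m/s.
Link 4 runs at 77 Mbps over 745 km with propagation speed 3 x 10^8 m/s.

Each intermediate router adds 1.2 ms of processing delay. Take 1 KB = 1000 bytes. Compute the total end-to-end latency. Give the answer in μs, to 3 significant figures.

46700 μs

L = 59200 bits.
Transmission delays (L/R per hop): 10.8624, 9.472, 416.901, 768.831 μs; sum = 1206.07 μs.
Propagation delays (d/s per hop): 10679.6, 909.091, 27804.9, 2483.33 μs; sum = 41876.9 μs.
Processing at 3 router(s): 3 × 1.2 ms = 3600 μs.
End-to-end = 46700 μs.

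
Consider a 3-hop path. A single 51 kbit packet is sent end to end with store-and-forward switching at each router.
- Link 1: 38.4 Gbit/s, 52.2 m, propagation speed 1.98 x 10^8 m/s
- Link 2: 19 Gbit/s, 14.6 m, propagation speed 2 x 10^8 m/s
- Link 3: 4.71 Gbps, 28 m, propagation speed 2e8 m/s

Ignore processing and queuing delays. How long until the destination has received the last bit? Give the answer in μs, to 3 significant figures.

L = 51000 bits.
Transmission delays (L/R per hop): 1.32813, 2.68421, 10.828 μs; sum = 14.8404 μs.
Propagation delays (d/s per hop): 0.263636, 0.073, 0.14 μs; sum = 0.476636 μs.
End-to-end = 15.3 μs.

15.3 μs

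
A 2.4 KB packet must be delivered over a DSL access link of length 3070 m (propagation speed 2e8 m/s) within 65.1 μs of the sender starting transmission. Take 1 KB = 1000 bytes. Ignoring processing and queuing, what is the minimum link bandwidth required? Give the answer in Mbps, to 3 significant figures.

386 Mbps

L = 19200 bits.
Propagation delay = 3070 / 200000000 = 15.35 μs.
Transmission budget = 65.1 − 15.35 = 49.75 μs.
R ≥ L / t_tx = 19200 bits / 4.975e-05 s = 386 Mbps.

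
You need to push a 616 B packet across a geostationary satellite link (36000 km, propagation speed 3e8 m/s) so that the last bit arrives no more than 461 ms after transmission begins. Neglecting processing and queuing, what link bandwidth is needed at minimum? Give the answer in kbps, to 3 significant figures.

L = 4928 bits.
Propagation delay = 36000000 / 300000000 = 120 ms.
Transmission budget = 461 − 120 = 341 ms.
R ≥ L / t_tx = 4928 bits / 0.341 s = 14.5 kbps.

14.5 kbps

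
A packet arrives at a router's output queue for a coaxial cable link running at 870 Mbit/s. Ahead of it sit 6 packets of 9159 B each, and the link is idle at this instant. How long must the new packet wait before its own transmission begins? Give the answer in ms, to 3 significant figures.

Each queued packet: L/R = 73272/870000000 = 0.0842207 ms.
6 queued → 0.505324 ms.
Queuing delay = 0.505 ms.

0.505 ms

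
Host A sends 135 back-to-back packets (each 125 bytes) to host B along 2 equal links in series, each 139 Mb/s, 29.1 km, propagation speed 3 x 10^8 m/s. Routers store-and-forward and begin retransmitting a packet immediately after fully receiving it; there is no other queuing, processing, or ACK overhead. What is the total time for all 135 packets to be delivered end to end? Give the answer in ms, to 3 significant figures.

Per-hop transmission t_tx = L/R = 1000/139000000 = 0.00719424 ms.
Per-hop propagation t_prop = 29100/300000000 = 0.097 ms.
Pipeline fill: first packet needs 2·t_tx to clear all hops; remaining 134 packets each add one t_tx.
Total = (2+135-1)·t_tx + 2·t_prop = 136·0.00719424 + 2·0.097 = 1.17 ms.

1.17 ms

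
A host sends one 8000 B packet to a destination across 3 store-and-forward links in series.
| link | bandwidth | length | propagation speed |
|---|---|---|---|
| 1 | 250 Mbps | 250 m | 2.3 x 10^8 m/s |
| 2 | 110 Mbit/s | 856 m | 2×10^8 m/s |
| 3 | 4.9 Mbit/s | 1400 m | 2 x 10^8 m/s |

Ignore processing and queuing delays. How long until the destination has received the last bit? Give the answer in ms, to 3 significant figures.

L = 8000 × 8 = 64000 bits.
Transmission delays (L/R per hop): 0.256, 0.581818, 13.0612 ms; sum = 13.899 ms.
Propagation delays (d/s per hop): 0.00108696, 0.00428, 0.007 ms; sum = 0.012367 ms.
End-to-end = 13.9 ms.

13.9 ms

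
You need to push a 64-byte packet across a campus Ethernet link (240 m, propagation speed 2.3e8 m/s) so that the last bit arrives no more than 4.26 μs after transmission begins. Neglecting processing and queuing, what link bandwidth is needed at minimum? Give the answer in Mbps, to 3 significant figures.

L = 512 bits.
Propagation delay = 240 / 2.3e+08 = 1.04348 μs.
Transmission budget = 4.26 − 1.04348 = 3.21652 μs.
R ≥ L / t_tx = 512 bits / 3.21652e-06 s = 159 Mbps.

159 Mbps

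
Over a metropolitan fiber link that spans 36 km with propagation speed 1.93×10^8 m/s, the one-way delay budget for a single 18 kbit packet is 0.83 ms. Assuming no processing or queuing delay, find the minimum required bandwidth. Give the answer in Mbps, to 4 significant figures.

27.97 Mbps

Propagation delay = 36000 / 193000000 = 0.186528 ms.
Transmission budget = 0.83 − 0.186528 = 0.643472 ms.
R ≥ L / t_tx = 18000 bits / 0.000643472 s = 27.97 Mbps.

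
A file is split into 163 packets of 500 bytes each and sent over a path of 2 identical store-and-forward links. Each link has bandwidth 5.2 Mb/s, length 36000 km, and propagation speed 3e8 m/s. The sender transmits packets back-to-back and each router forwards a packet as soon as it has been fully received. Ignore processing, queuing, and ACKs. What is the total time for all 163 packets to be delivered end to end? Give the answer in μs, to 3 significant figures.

366000 μs

Per-hop transmission t_tx = L/R = 4000/5200000 = 769.231 μs.
Per-hop propagation t_prop = 36000000/300000000 = 120000 μs.
Pipeline fill: first packet needs 2·t_tx to clear all hops; remaining 162 packets each add one t_tx.
Total = (2+163-1)·t_tx + 2·t_prop = 164·769.231 + 2·120000 = 366000 μs.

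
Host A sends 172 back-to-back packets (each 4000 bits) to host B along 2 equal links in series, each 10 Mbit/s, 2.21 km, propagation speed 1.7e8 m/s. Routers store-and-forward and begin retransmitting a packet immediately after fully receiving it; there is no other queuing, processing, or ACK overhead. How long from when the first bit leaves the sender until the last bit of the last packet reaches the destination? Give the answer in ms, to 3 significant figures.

69.2 ms

Per-hop transmission t_tx = L/R = 4000/10000000 = 0.4 ms.
Per-hop propagation t_prop = 2210/170000000 = 0.013 ms.
Pipeline fill: first packet needs 2·t_tx to clear all hops; remaining 171 packets each add one t_tx.
Total = (2+172-1)·t_tx + 2·t_prop = 173·0.4 + 2·0.013 = 69.2 ms.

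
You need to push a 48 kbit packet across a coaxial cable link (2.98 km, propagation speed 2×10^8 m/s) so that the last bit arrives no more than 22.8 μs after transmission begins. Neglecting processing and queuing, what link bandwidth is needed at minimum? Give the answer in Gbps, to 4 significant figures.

Propagation delay = 2980 / 200000000 = 14.9 μs.
Transmission budget = 22.8 − 14.9 = 7.9 μs.
R ≥ L / t_tx = 48000 bits / 7.9e-06 s = 6.076 Gbps.

6.076 Gbps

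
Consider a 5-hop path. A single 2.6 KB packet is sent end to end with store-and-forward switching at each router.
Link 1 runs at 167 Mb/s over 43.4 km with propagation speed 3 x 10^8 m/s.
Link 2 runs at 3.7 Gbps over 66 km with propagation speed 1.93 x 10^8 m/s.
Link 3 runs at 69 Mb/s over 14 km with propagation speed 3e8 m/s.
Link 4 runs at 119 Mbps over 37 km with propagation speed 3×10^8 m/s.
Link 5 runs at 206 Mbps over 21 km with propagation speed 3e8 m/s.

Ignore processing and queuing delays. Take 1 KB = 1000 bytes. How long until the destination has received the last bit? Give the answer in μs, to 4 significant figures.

1434 μs

L = 20800 bits.
Transmission delays (L/R per hop): 124.551, 5.62162, 301.449, 174.79, 100.971 μs; sum = 707.383 μs.
Propagation delays (d/s per hop): 144.667, 341.969, 46.6667, 123.333, 70 μs; sum = 726.636 μs.
End-to-end = 1434 μs.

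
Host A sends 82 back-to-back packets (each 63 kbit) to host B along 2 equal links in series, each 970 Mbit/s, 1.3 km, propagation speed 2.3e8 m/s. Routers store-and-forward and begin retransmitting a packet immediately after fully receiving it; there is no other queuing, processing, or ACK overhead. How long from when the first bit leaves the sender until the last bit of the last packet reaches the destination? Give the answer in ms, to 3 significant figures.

5.40 ms

Per-hop transmission t_tx = L/R = 63000/970000000 = 0.0649485 ms.
Per-hop propagation t_prop = 1300/2.3e+08 = 0.00565217 ms.
Pipeline fill: first packet needs 2·t_tx to clear all hops; remaining 81 packets each add one t_tx.
Total = (2+82-1)·t_tx + 2·t_prop = 83·0.0649485 + 2·0.00565217 = 5.40 ms.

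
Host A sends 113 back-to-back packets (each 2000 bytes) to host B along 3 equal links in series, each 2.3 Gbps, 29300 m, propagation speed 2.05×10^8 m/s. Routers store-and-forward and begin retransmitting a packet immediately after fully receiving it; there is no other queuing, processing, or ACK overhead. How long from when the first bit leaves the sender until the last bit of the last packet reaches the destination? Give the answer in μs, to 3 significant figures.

1230 μs

Per-hop transmission t_tx = L/R = 16000/2300000000 = 6.95652 μs.
Per-hop propagation t_prop = 29300/2.05e+08 = 142.927 μs.
Pipeline fill: first packet needs 3·t_tx to clear all hops; remaining 112 packets each add one t_tx.
Total = (3+113-1)·t_tx + 3·t_prop = 115·6.95652 + 3·142.927 = 1230 μs.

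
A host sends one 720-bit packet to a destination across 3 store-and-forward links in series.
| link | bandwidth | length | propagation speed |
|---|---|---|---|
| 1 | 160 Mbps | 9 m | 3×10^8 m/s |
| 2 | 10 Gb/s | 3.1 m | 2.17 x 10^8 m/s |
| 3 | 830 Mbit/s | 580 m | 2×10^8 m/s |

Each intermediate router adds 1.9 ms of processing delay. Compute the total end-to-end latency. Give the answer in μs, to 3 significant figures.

3810 μs

Transmission delays (L/R per hop): 4.5, 0.072, 0.86747 μs; sum = 5.43947 μs.
Propagation delays (d/s per hop): 0.03, 0.0142857, 2.9 μs; sum = 2.94429 μs.
Processing at 2 router(s): 2 × 1.9 ms = 3800 μs.
End-to-end = 3810 μs.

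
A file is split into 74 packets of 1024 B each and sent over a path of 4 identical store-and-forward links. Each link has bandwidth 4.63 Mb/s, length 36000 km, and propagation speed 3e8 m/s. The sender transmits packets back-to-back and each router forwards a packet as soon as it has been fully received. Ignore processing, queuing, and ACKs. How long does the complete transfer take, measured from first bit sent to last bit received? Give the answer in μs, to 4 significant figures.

Per-hop transmission t_tx = L/R = 8192/4630000 = 1769.33 μs.
Per-hop propagation t_prop = 36000000/300000000 = 120000 μs.
Pipeline fill: first packet needs 4·t_tx to clear all hops; remaining 73 packets each add one t_tx.
Total = (4+74-1)·t_tx + 4·t_prop = 77·1769.33 + 4·120000 = 616200 μs.

616200 μs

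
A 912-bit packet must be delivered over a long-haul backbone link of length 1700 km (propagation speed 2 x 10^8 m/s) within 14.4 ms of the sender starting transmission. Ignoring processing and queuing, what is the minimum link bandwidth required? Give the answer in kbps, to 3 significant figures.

Propagation delay = 1700000 / 200000000 = 8.5 ms.
Transmission budget = 14.4 − 8.5 = 5.9 ms.
R ≥ L / t_tx = 912 bits / 0.0059 s = 155 kbps.

155 kbps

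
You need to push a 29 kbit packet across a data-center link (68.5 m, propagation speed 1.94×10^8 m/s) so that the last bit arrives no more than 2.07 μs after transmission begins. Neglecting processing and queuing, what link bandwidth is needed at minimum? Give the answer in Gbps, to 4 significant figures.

16.89 Gbps

Propagation delay = 68.5 / 194000000 = 0.353093 μs.
Transmission budget = 2.07 − 0.353093 = 1.71691 μs.
R ≥ L / t_tx = 29000 bits / 1.71691e-06 s = 16.89 Gbps.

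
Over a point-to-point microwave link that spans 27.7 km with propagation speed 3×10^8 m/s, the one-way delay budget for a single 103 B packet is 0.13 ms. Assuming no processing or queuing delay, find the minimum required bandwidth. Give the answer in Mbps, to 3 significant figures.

21.9 Mbps

L = 824 bits.
Propagation delay = 27700 / 300000000 = 0.0923333 ms.
Transmission budget = 0.13 − 0.0923333 = 0.0376667 ms.
R ≥ L / t_tx = 824 bits / 3.76667e-05 s = 21.9 Mbps.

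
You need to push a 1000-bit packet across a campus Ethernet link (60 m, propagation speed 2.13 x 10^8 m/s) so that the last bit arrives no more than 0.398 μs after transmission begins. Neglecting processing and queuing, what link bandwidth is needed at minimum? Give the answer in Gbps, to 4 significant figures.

8.598 Gbps

Propagation delay = 60 / 213000000 = 0.28169 μs.
Transmission budget = 0.398 − 0.28169 = 0.11631 μs.
R ≥ L / t_tx = 1000 bits / 1.1631e-07 s = 8.598 Gbps.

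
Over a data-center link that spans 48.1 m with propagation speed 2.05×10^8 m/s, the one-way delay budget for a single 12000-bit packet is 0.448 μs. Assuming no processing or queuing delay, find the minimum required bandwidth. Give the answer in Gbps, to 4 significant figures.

56.24 Gbps

Propagation delay = 48.1 / 2.05e+08 = 0.234634 μs.
Transmission budget = 0.448 − 0.234634 = 0.213366 μs.
R ≥ L / t_tx = 12000 bits / 2.13366e-07 s = 56.24 Gbps.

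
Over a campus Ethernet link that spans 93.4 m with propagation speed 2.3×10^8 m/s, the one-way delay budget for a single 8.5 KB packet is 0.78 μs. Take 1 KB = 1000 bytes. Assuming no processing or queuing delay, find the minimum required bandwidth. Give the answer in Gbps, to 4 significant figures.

181.9 Gbps

L = 68000 bits.
Propagation delay = 93.4 / 2.3e+08 = 0.406087 μs.
Transmission budget = 0.78 − 0.406087 = 0.373913 μs.
R ≥ L / t_tx = 68000 bits / 3.73913e-07 s = 181.9 Gbps.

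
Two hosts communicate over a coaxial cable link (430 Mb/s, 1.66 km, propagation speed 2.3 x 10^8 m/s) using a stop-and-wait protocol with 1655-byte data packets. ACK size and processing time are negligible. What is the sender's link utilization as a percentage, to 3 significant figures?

68.1 %

t_tx = L/R = 13240/430000000 = 3.07907e-05 s.
t_prop = 1660/2.3e+08 = 7.21739e-06 s; RTT = 1.44348e-05 s.
Cycle = t_tx + RTT = 4.52255e-05 s.
Utilization = t_tx / cycle = 3.07907e-05/4.52255e-05 = 68.1 %.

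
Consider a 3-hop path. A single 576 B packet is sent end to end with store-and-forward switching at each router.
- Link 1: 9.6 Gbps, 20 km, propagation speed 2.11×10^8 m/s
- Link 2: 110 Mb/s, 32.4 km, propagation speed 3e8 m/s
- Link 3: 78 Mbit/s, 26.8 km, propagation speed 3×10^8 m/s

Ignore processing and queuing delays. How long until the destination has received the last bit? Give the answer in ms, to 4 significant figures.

0.3936 ms

L = 576 × 8 = 4608 bits.
Transmission delays (L/R per hop): 0.00048, 0.0418909, 0.0590769 ms; sum = 0.101448 ms.
Propagation delays (d/s per hop): 0.0947867, 0.108, 0.0893333 ms; sum = 0.29212 ms.
End-to-end = 0.3936 ms.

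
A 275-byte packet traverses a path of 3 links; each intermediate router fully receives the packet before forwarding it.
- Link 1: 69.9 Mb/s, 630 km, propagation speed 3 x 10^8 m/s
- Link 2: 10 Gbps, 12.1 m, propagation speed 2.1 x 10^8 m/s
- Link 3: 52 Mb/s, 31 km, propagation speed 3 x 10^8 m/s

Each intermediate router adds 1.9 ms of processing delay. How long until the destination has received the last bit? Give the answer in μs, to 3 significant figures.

6080 μs

L = 275 × 8 = 2200 bits.
Transmission delays (L/R per hop): 31.4735, 0.22, 42.3077 μs; sum = 74.0012 μs.
Propagation delays (d/s per hop): 2100, 0.057619, 103.333 μs; sum = 2203.39 μs.
Processing at 2 router(s): 2 × 1.9 ms = 3800 μs.
End-to-end = 6080 μs.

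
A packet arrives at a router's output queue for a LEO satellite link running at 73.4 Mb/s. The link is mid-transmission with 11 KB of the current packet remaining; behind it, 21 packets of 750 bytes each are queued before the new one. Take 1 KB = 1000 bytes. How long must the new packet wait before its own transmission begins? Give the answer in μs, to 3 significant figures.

2920 μs

Each queued packet: L/R = 6000/73400000 = 81.7439 μs.
21 queued → 1716.62 μs.
Plus remaining 88000 bits of current packet: 1198.91 μs.
Queuing delay = 2920 μs.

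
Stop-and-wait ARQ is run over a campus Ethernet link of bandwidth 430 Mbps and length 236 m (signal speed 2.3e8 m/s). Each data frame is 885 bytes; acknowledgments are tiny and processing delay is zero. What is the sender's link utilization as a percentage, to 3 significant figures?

t_tx = L/R = 7080/430000000 = 1.64651e-05 s.
t_prop = 236/2.3e+08 = 1.02609e-06 s; RTT = 2.05217e-06 s.
Cycle = t_tx + RTT = 1.85173e-05 s.
Utilization = t_tx / cycle = 1.64651e-05/1.85173e-05 = 88.9 %.

88.9 %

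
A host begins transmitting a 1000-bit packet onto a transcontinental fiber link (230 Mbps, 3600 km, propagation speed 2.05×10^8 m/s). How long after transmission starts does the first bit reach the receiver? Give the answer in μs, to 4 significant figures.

First bit experiences only propagation delay: d/s = 3600000/2.05e+08 = 17560 μs.

17560 μs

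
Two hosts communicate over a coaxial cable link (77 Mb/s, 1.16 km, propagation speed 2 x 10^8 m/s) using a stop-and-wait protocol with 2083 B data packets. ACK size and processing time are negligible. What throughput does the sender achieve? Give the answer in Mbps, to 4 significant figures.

t_tx = L/R = 16664/77000000 = 0.000216416 s.
t_prop = 1160/200000000 = 5.8e-06 s; RTT = 1.16e-05 s.
Cycle = t_tx + RTT = 0.000228016 s.
Throughput = L / cycle = 16664 / 0.000228016 = 73.08 Mbps.

73.08 Mbps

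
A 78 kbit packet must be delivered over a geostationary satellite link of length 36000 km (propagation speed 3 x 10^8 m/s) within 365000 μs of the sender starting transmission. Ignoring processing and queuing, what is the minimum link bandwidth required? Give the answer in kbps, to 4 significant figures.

Propagation delay = 36000000 / 300000000 = 120000 μs.
Transmission budget = 365000 − 120000 = 245000 μs.
R ≥ L / t_tx = 78000 bits / 0.245 s = 318.4 kbps.

318.4 kbps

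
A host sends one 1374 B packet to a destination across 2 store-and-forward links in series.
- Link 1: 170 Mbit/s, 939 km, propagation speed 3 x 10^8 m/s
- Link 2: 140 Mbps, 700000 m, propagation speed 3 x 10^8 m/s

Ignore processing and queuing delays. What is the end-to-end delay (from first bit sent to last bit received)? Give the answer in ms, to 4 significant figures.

5.607 ms

L = 1374 × 8 = 10992 bits.
Transmission delays (L/R per hop): 0.0646588, 0.0785143 ms; sum = 0.143173 ms.
Propagation delays (d/s per hop): 3.13, 2.33333 ms; sum = 5.46333 ms.
End-to-end = 5.607 ms.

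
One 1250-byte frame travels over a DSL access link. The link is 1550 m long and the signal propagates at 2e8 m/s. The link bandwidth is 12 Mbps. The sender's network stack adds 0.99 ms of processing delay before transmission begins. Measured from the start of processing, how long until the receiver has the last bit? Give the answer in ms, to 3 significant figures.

1.83 ms

L = 1250 × 8 = 10000 bits.
Transmission delay = L/R = 10000 / 12000000 = 0.833333 ms.
Propagation delay = d/s = 1550 m / 200000000 m/s = 0.00775 ms.
Plus processing delay 0.99 ms = 0.99 ms.
Total = 1.83 ms.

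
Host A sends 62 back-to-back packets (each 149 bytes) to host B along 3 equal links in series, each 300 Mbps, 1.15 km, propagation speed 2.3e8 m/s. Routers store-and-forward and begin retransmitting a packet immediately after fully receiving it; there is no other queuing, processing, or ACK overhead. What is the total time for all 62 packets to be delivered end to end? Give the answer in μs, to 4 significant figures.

Per-hop transmission t_tx = L/R = 1192/300000000 = 3.97333 μs.
Per-hop propagation t_prop = 1150/2.3e+08 = 5 μs.
Pipeline fill: first packet needs 3·t_tx to clear all hops; remaining 61 packets each add one t_tx.
Total = (3+62-1)·t_tx + 3·t_prop = 64·3.97333 + 3·5 = 269.3 μs.

269.3 μs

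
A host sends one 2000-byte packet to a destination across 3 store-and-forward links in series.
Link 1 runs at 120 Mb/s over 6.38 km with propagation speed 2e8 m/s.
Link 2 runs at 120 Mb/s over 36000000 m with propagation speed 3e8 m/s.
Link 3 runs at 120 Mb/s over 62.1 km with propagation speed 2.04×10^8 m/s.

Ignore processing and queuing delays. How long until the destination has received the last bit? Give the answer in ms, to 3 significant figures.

121 ms

L = 2000 × 8 = 16000 bits.
Transmission delay per hop = L/R = 16000/120000000 = 0.133333 ms; 3 hops → 0.4 ms.
Propagation delays (d/s per hop): 0.0319, 120, 0.304412 ms; sum = 120.336 ms.
End-to-end = 121 ms.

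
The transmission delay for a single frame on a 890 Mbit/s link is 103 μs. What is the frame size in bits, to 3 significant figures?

91700 bits

L = R × t_tx = 890000000 b/s × 0.000103 s = 91670 bits.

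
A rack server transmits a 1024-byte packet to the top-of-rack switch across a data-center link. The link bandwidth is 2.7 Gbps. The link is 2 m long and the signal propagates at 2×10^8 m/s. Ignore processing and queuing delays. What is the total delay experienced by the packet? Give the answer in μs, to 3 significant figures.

L = 1024 × 8 = 8192 bits.
Transmission delay = L/R = 8192 / 2700000000 = 3.03407 μs.
Propagation delay = d/s = 2 m / 200000000 m/s = 0.01 μs.
Total = 3.04 μs.

3.04 μs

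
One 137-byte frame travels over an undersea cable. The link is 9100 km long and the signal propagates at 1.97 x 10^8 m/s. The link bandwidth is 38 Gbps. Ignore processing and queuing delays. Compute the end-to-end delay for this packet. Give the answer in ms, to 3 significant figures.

46.2 ms

L = 137 × 8 = 1096 bits.
Transmission delay = L/R = 1096 / 38000000000 = 2.88421e-05 ms.
Propagation delay = d/s = 9100000 m / 197000000 m/s = 46.1929 ms.
Total = 46.2 ms.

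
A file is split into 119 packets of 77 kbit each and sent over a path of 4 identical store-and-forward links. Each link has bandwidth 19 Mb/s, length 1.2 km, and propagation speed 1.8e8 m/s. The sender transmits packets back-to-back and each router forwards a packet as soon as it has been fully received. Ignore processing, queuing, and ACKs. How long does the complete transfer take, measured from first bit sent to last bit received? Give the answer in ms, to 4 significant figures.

Per-hop transmission t_tx = L/R = 77000/19000000 = 4.05263 ms.
Per-hop propagation t_prop = 1200/180000000 = 0.00666667 ms.
Pipeline fill: first packet needs 4·t_tx to clear all hops; remaining 118 packets each add one t_tx.
Total = (4+119-1)·t_tx + 4·t_prop = 122·4.05263 + 4·0.00666667 = 494.4 ms.

494.4 ms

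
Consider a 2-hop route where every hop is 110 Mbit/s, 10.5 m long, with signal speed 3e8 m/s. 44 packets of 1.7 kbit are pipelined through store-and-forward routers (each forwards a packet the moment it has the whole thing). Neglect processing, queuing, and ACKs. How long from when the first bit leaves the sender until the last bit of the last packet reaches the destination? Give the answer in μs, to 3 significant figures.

Per-hop transmission t_tx = L/R = 1700/110000000 = 15.4545 μs.
Per-hop propagation t_prop = 10.5/300000000 = 0.035 μs.
Pipeline fill: first packet needs 2·t_tx to clear all hops; remaining 43 packets each add one t_tx.
Total = (2+44-1)·t_tx + 2·t_prop = 45·15.4545 + 2·0.035 = 696 μs.

696 μs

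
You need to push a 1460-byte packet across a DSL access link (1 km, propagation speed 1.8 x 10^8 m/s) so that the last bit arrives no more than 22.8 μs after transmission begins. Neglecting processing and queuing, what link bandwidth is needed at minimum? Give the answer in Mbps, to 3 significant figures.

677 Mbps

L = 11680 bits.
Propagation delay = 1000 / 180000000 = 5.55556 μs.
Transmission budget = 22.8 − 5.55556 = 17.2444 μs.
R ≥ L / t_tx = 11680 bits / 1.72444e-05 s = 677 Mbps.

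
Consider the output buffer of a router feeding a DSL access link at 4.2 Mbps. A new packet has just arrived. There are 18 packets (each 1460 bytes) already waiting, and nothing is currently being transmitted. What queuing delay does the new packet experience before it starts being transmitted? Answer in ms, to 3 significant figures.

50.1 ms

Each queued packet: L/R = 11680/4200000 = 2.78095 ms.
18 queued → 50.0571 ms.
Queuing delay = 50.1 ms.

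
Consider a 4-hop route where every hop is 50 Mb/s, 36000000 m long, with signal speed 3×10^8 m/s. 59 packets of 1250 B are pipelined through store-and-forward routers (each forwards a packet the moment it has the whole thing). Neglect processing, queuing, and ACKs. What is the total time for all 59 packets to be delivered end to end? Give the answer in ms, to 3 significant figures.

492 ms

Per-hop transmission t_tx = L/R = 10000/50000000 = 0.2 ms.
Per-hop propagation t_prop = 36000000/300000000 = 120 ms.
Pipeline fill: first packet needs 4·t_tx to clear all hops; remaining 58 packets each add one t_tx.
Total = (4+59-1)·t_tx + 4·t_prop = 62·0.2 + 4·120 = 492 ms.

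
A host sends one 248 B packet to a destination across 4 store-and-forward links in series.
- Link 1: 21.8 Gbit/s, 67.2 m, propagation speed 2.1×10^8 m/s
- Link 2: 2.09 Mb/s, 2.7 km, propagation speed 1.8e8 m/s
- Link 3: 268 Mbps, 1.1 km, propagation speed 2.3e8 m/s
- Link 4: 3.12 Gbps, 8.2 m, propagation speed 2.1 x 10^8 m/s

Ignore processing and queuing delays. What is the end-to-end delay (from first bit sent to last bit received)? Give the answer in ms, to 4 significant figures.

L = 248 × 8 = 1984 bits.
Transmission delays (L/R per hop): 9.10092e-05, 0.949282, 0.00740299, 0.000635897 ms; sum = 0.957412 ms.
Propagation delays (d/s per hop): 0.00032, 0.015, 0.00478261, 3.90476e-05 ms; sum = 0.0201417 ms.
End-to-end = 0.9776 ms.

0.9776 ms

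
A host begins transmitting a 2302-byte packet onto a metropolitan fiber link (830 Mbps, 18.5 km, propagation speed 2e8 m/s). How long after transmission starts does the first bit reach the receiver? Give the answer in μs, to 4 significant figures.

First bit experiences only propagation delay: d/s = 18500/200000000 = 92.50 μs.

92.50 μs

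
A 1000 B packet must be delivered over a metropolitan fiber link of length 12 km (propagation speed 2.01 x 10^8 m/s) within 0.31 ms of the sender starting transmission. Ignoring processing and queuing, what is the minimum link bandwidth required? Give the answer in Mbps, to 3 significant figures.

32.0 Mbps

L = 8000 bits.
Propagation delay = 12000 / 2.01e+08 = 0.0597015 ms.
Transmission budget = 0.31 − 0.0597015 = 0.250299 ms.
R ≥ L / t_tx = 8000 bits / 0.000250299 s = 32.0 Mbps.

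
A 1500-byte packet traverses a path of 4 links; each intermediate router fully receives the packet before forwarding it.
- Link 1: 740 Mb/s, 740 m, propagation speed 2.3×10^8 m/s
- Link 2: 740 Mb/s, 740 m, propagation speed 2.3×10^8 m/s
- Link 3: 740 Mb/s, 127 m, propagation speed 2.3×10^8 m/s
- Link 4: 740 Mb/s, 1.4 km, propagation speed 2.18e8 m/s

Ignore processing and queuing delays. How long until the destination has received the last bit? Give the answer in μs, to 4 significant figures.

L = 1500 × 8 = 12000 bits.
Transmission delay per hop = L/R = 12000/740000000 = 16.2162 μs; 4 hops → 64.8649 μs.
Propagation delays (d/s per hop): 3.21739, 3.21739, 0.552174, 6.42202 μs; sum = 13.409 μs.
End-to-end = 78.27 μs.

78.27 μs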